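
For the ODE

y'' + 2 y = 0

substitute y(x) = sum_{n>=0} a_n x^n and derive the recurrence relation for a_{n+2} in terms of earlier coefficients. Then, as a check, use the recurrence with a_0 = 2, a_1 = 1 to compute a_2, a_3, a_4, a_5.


Substitute y = sum_n a_n x^n into y'' + (const) y = 0.
y''(x) = sum_{n>=0} (n+2)(n+1) a_{n+2} x^n.
The ODE becomes sum_n [(n+2)(n+1) a_{n+2} + 2 a_n] x^n = 0.
Setting each coefficient to zero gives the recurrence:
  (n+2)(n+1) a_{n+2} + 2 a_n = 0,
  a_{n+2} = -2 / ((n+1)(n+2)) a_n.

Check with a_0 = 2, a_1 = 1 (apply the recurrence for n = 0, 1, 2, 3): a_0 = 2, a_1 = 1, a_2 = -2, a_3 = -1/3, a_4 = 1/3, a_5 = 1/30.

a_{n+2} = -2/((n+1)(n+2)) * a_n; check: a_0 = 2, a_1 = 1, a_2 = -2, a_3 = -1/3, a_4 = 1/3, a_5 = 1/30


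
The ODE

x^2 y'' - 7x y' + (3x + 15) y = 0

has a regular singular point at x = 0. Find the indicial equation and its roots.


Divide by x^2 to reach normal form y'' + P_1(x) y' + P_2(x) y = 0 with P_1(x) = -7/x and P_2(x) = 3/x + 15/x^2.
x = 0 is a singular point because the y'-coefficient -7/x has a pole at x = 0 and the y-coefficient 3/x + 15/x^2 has a pole at x = 0.
It is a regular singular point because x P_1(x) = p(x) = -7 and x^2 P_2(x) = q(x) = 3x + 15 are polynomials, hence analytic at x = 0.
p(0) = -7,  q(0) = 15.
Indicial equation: r(r-1) + p(0) r + q(0) = 0, i.e. r^2 + (p(0) - 1) r + q(0) = 0, i.e. r^2 - 8 r + 15 = 0.
Discriminant: (-8)^2 - 4(15) = 4, so r = (8 ± 2)/2.
Solving: r_1 = 5, r_2 = 3.

indicial: r^2 - 8 r + 15 = 0; roots r_1 = 5, r_2 = 3


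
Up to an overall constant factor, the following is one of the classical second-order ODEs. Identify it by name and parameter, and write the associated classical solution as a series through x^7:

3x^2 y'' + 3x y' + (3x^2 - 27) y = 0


All three coefficients share the factor 3; dividing through by 3 gives  x^2 y'' + x y' + (x^2 - 9) y = 0.
This matches the Bessel equation x^2 y'' + x y' + (x^2 - nu^2) y = 0 with nu^2 = 9, so nu = 3; the solution bounded at x = 0 is J_3(x).
Frobenius at x = 0: indicial roots ±nu; for r = nu the recurrence k(k + 2nu) c_k = -c_{k-2} gives the standard series J_nu(x) = sum_{k>=0} (-1)^k / (k! (k+nu)!) (x/2)^(2k+nu). Evaluate the first 3 terms:
  k = 0: (-1)^0 / (0! * 3! * 2^3) x^3 = 1/(1*6*8) x^3 = (1/48) x^3
  k = 1: (-1)^1 / (1! * 4! * 2^5) x^5 = -1/(1*24*32) x^5 = (-1/768) x^5
  k = 2: (-1)^2 / (2! * 5! * 2^7) x^7 = 1/(2*120*128) x^7 = (1/30720) x^7
Hence J_3(x) = x^7/30720 - x^5/768 + x^3/48 + ....

J_3(x); series = x^7/30720 - x^5/768 + x^3/48


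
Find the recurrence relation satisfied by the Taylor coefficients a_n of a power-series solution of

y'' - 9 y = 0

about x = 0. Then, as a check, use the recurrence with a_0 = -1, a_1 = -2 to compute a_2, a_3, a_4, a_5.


Substitute y = sum_n a_n x^n into y'' + (const) y = 0.
y''(x) = sum_{n>=0} (n+2)(n+1) a_{n+2} x^n.
The ODE becomes sum_n [(n+2)(n+1) a_{n+2} - 9 a_n] x^n = 0.
Setting each coefficient to zero gives the recurrence:
  (n+2)(n+1) a_{n+2} - 9 a_n = 0,
  a_{n+2} = 9 / ((n+1)(n+2)) a_n.

Check with a_0 = -1, a_1 = -2 (apply the recurrence for n = 0, 1, 2, 3): a_0 = -1, a_1 = -2, a_2 = -9/2, a_3 = -3, a_4 = -27/8, a_5 = -27/20.

a_{n+2} = 9/((n+1)(n+2)) * a_n; check: a_0 = -1, a_1 = -2, a_2 = -9/2, a_3 = -3, a_4 = -27/8, a_5 = -27/20


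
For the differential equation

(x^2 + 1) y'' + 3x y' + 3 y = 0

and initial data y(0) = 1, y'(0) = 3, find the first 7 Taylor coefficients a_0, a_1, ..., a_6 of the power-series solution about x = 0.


Ansatz: y(x) = sum_{n>=0} a_n x^n, so y'(x) = sum_{n>=1} n a_n x^(n-1) and y''(x) = sum_{n>=2} n(n-1) a_n x^(n-2).
Substitute into P(x) y'' + Q(x) y' + R(x) y = 0 with P(x) = x^2 + 1, Q(x) = 3x, R(x) = 3, and match powers of x.
Initial conditions: a_0 = 1, a_1 = 3.
Setting the coefficient of each power of x to zero and solving order by order (substituting the coefficients already found):
  x^0: 2 a_2 + 3 a_0 = 0  ->  2 a_2 = -3 a_0 = -3  ->  a_2 = -3/2
  x^1: 6 a_3 + 6 a_1 = 0  ->  6 a_3 = -6 a_1 = -18  ->  a_3 = -3
  x^2: 12 a_4 + 11 a_2 = 0  ->  12 a_4 = -11 a_2 = 33/2  ->  a_4 = 11/8
  x^3: 20 a_5 + 18 a_3 = 0  ->  20 a_5 = -18 a_3 = 54  ->  a_5 = 27/10
  x^4: 30 a_6 + 27 a_4 = 0  ->  30 a_6 = -27 a_4 = -297/8  ->  a_6 = -99/80
Truncated series: y(x) = 1 + 3 x - (3/2) x^2 - 3 x^3 + (11/8) x^4 + (27/10) x^5 - (99/80) x^6 + O(x^7).

a_0 = 1; a_1 = 3; a_2 = -3/2; a_3 = -3; a_4 = 11/8; a_5 = 27/10; a_6 = -99/80


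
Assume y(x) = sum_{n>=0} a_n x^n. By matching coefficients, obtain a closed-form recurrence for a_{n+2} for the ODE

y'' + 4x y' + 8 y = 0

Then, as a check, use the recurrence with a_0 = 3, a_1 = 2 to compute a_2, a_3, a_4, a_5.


Substitute y = sum_n a_n x^n.
y''(x) has coefficient (n+2)(n+1) a_{n+2} at x^n;
4 x y'(x) has coefficient 4 n a_n at x^n (shift);
8 y(x) has coefficient 8 a_n at x^n.
Matching x^n: (n+2)(n+1) a_{n+2} + (4n + 8) a_n = 0.
Thus a_{n+2} = (-4n - 8) / ((n+1)(n+2)) * a_n.

Check with a_0 = 3, a_1 = 2 (apply the recurrence for n = 0, 1, 2, 3): a_0 = 3, a_1 = 2, a_2 = -12, a_3 = -4, a_4 = 16, a_5 = 4.

a_(n+2) = (-4n - 8) / ((n+1)(n+2)) * a_n; check: a_0 = 3, a_1 = 2, a_2 = -12, a_3 = -4, a_4 = 16, a_5 = 4


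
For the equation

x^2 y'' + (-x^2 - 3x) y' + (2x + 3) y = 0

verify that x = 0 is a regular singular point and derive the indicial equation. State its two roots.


Divide by x^2 to reach normal form y'' + P_1(x) y' + P_2(x) y = 0 with P_1(x) = -1 - 3/x and P_2(x) = 2/x + 3/x^2.
x = 0 is a singular point because the y'-coefficient -1 - 3/x has a pole at x = 0 and the y-coefficient 2/x + 3/x^2 has a pole at x = 0.
It is a regular singular point because x P_1(x) = p(x) = -x - 3 and x^2 P_2(x) = q(x) = 2x + 3 are polynomials, hence analytic at x = 0.
p(0) = -3,  q(0) = 3.
Indicial equation: r(r-1) + p(0) r + q(0) = 0, i.e. r^2 + (p(0) - 1) r + q(0) = 0, i.e. r^2 - 4 r + 3 = 0.
Discriminant: (-4)^2 - 4(3) = 4, so r = (4 ± 2)/2.
Solving: r_1 = 3, r_2 = 1.

indicial: r^2 - 4 r + 3 = 0; roots r_1 = 3, r_2 = 1


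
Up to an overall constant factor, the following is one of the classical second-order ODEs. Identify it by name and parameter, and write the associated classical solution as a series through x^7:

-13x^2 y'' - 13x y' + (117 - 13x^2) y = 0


All three coefficients share the factor -13; dividing through by -13 gives  x^2 y'' + x y' + (x^2 - 9) y = 0.
This matches the Bessel equation x^2 y'' + x y' + (x^2 - nu^2) y = 0 with nu^2 = 9, so nu = 3; the solution bounded at x = 0 is J_3(x).
Frobenius at x = 0: indicial roots ±nu; for r = nu the recurrence k(k + 2nu) c_k = -c_{k-2} gives the standard series J_nu(x) = sum_{k>=0} (-1)^k / (k! (k+nu)!) (x/2)^(2k+nu). Evaluate the first 3 terms:
  k = 0: (-1)^0 / (0! * 3! * 2^3) x^3 = 1/(1*6*8) x^3 = (1/48) x^3
  k = 1: (-1)^1 / (1! * 4! * 2^5) x^5 = -1/(1*24*32) x^5 = (-1/768) x^5
  k = 2: (-1)^2 / (2! * 5! * 2^7) x^7 = 1/(2*120*128) x^7 = (1/30720) x^7
Hence J_3(x) = x^7/30720 - x^5/768 + x^3/48 + ....

J_3(x); series = x^7/30720 - x^5/768 + x^3/48


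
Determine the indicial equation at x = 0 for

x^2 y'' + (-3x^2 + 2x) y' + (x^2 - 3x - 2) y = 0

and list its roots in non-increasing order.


Divide by x^2 to reach normal form y'' + P_1(x) y' + P_2(x) y = 0 with P_1(x) = -3 + 2/x and P_2(x) = 1 - 3/x - 2/x^2.
x = 0 is a singular point because the y'-coefficient -3 + 2/x has a pole at x = 0 and the y-coefficient 1 - 3/x - 2/x^2 has a pole at x = 0.
It is a regular singular point because x P_1(x) = p(x) = 2 - 3x and x^2 P_2(x) = q(x) = x^2 - 3x - 2 are polynomials, hence analytic at x = 0.
p(0) = 2,  q(0) = -2.
Indicial equation: r(r-1) + p(0) r + q(0) = 0, i.e. r^2 + (p(0) - 1) r + q(0) = 0, i.e. r^2 + 1 r - 2 = 0.
Discriminant: (1)^2 - 4(-2) = 9, so r = (-1 ± 3)/2.
Solving: r_1 = 1, r_2 = -2.

indicial: r^2 + 1 r - 2 = 0; roots r_1 = 1, r_2 = -2


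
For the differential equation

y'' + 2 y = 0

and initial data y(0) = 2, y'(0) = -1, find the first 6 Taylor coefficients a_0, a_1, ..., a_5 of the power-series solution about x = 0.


Ansatz: y(x) = sum_{n>=0} a_n x^n, so y'(x) = sum_{n>=1} n a_n x^(n-1) and y''(x) = sum_{n>=2} n(n-1) a_n x^(n-2).
Substitute into P(x) y'' + Q(x) y' + R(x) y = 0 with P(x) = 1, Q(x) = 0, R(x) = 2, and match powers of x.
Initial conditions: a_0 = 2, a_1 = -1.
Setting the coefficient of each power of x to zero and solving order by order (substituting the coefficients already found):
  x^0: 2 a_2 + 2 a_0 = 0  ->  2 a_2 = -2 a_0 = -4  ->  a_2 = -2
  x^1: 6 a_3 + 2 a_1 = 0  ->  6 a_3 = -2 a_1 = 2  ->  a_3 = 1/3
  x^2: 12 a_4 + 2 a_2 = 0  ->  12 a_4 = -2 a_2 = 4  ->  a_4 = 1/3
  x^3: 20 a_5 + 2 a_3 = 0  ->  20 a_5 = -2 a_3 = -2/3  ->  a_5 = -1/30
Truncated series: y(x) = 2 - x - 2 x^2 + (1/3) x^3 + (1/3) x^4 - (1/30) x^5 + O(x^6).

a_0 = 2; a_1 = -1; a_2 = -2; a_3 = 1/3; a_4 = 1/3; a_5 = -1/30


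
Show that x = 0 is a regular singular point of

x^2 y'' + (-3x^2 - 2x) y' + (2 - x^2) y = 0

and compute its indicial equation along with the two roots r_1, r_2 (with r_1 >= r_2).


Divide by x^2 to reach normal form y'' + P_1(x) y' + P_2(x) y = 0 with P_1(x) = -3 - 2/x and P_2(x) = -1 + 2/x^2.
x = 0 is a singular point because the y'-coefficient -3 - 2/x has a pole at x = 0 and the y-coefficient -1 + 2/x^2 has a pole at x = 0.
It is a regular singular point because x P_1(x) = p(x) = -3x - 2 and x^2 P_2(x) = q(x) = 2 - x^2 are polynomials, hence analytic at x = 0.
p(0) = -2,  q(0) = 2.
Indicial equation: r(r-1) + p(0) r + q(0) = 0, i.e. r^2 + (p(0) - 1) r + q(0) = 0, i.e. r^2 - 3 r + 2 = 0.
Discriminant: (-3)^2 - 4(2) = 1, so r = (3 ± 1)/2.
Solving: r_1 = 2, r_2 = 1.

indicial: r^2 - 3 r + 2 = 0; roots r_1 = 2, r_2 = 1


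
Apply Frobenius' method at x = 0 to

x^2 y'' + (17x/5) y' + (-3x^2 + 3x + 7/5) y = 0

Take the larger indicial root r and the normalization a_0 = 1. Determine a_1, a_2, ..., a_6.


Write in Frobenius form y'' + (p(x)/x) y' + (q(x)/x^2) y = 0:
  p(x) = 17/5,  q(x) = -3x^2 + 3x + 7/5.
Indicial equation: r(r-1) + (17/5) r + (7/5) = 0 -> roots r_1 = -1, r_2 = -7/5.
Take r = r_1 = -1. Let y(x) = x^r sum_{n>=0} a_n x^n with a_0 = 1.
Substitute y = x^r sum a_n x^n and match x^{r+n}. The recurrence is
  D(n) a_n + 3 a_{n-1} - 3 a_{n-2} = 0,  where D(n) = (r+n)(r+n-1) + (17/5)(r+n) + (7/5).
  a_n = [-3 a_{n-1} + 3 a_{n-2}] / D(n).
Since the indicial polynomial factors as (r - r_1)(r - r_2), D(n) = (r_1 + n - r_1)(r_1 + n - r_2) = n(n + 2/5).
Evaluating step by step (a_0 = 1):
  n = 1: D(1) = 1(1 + 2/5) = 7/5; numerator = -3(1) = -3; a_1 = (-3)/(7/5) = -15/7
  n = 2: D(2) = 2(2 + 2/5) = 24/5; numerator = -3(-15/7) + 3(1) = 66/7; a_2 = (66/7)/(24/5) = 55/28
  n = 3: D(3) = 3(3 + 2/5) = 51/5; numerator = -3(55/28) + 3(-15/7) = -345/28; a_3 = (-345/28)/(51/5) = -575/476
  n = 4: D(4) = 4(4 + 2/5) = 88/5; numerator = -3(-575/476) + 3(55/28) = 2265/238; a_4 = (2265/238)/(88/5) = 11325/20944
  n = 5: D(5) = 5(5 + 2/5) = 27; numerator = -3(11325/20944) + 3(-575/476) = -109875/20944; a_5 = (-109875/20944)/(27) = -36625/188496
  n = 6: D(6) = 6(6 + 2/5) = 192/5; numerator = -3(-36625/188496) + 3(11325/20944) = 4075/1848; a_6 = (4075/1848)/(192/5) = 20375/354816

r = -1; a_0 = 1; a_1 = -15/7; a_2 = 55/28; a_3 = -575/476; a_4 = 11325/20944; a_5 = -36625/188496; a_6 = 20375/354816


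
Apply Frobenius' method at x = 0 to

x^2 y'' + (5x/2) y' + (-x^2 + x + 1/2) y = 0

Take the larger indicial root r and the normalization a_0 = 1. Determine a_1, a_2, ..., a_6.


Write in Frobenius form y'' + (p(x)/x) y' + (q(x)/x^2) y = 0:
  p(x) = 5/2,  q(x) = -x^2 + x + 1/2.
Indicial equation: r(r-1) + (5/2) r + (1/2) = 0 -> roots r_1 = -1/2, r_2 = -1.
Take r = r_1 = -1/2. Let y(x) = x^r sum_{n>=0} a_n x^n with a_0 = 1.
Substitute y = x^r sum a_n x^n and match x^{r+n}. The recurrence is
  D(n) a_n + 1 a_{n-1} - 1 a_{n-2} = 0,  where D(n) = (r+n)(r+n-1) + (5/2)(r+n) + (1/2).
  a_n = [-1 a_{n-1} + 1 a_{n-2}] / D(n).
Since the indicial polynomial factors as (r - r_1)(r - r_2), D(n) = (r_1 + n - r_1)(r_1 + n - r_2) = n(n + 1/2).
Evaluating step by step (a_0 = 1):
  n = 1: D(1) = 1(1 + 1/2) = 3/2; numerator = -1(1) = -1; a_1 = (-1)/(3/2) = -2/3
  n = 2: D(2) = 2(2 + 1/2) = 5; numerator = -1(-2/3) + 1(1) = 5/3; a_2 = (5/3)/(5) = 1/3
  n = 3: D(3) = 3(3 + 1/2) = 21/2; numerator = -1(1/3) + 1(-2/3) = -1; a_3 = (-1)/(21/2) = -2/21
  n = 4: D(4) = 4(4 + 1/2) = 18; numerator = -1(-2/21) + 1(1/3) = 3/7; a_4 = (3/7)/(18) = 1/42
  n = 5: D(5) = 5(5 + 1/2) = 55/2; numerator = -1(1/42) + 1(-2/21) = -5/42; a_5 = (-5/42)/(55/2) = -1/231
  n = 6: D(6) = 6(6 + 1/2) = 39; numerator = -1(-1/231) + 1(1/42) = 13/462; a_6 = (13/462)/(39) = 1/1386

r = -1/2; a_0 = 1; a_1 = -2/3; a_2 = 1/3; a_3 = -2/21; a_4 = 1/42; a_5 = -1/231; a_6 = 1/1386


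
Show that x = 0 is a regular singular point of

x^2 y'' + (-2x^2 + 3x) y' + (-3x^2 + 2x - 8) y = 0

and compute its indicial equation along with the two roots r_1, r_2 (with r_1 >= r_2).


Divide by x^2 to reach normal form y'' + P_1(x) y' + P_2(x) y = 0 with P_1(x) = -2 + 3/x and P_2(x) = -3 + 2/x - 8/x^2.
x = 0 is a singular point because the y'-coefficient -2 + 3/x has a pole at x = 0 and the y-coefficient -3 + 2/x - 8/x^2 has a pole at x = 0.
It is a regular singular point because x P_1(x) = p(x) = 3 - 2x and x^2 P_2(x) = q(x) = -3x^2 + 2x - 8 are polynomials, hence analytic at x = 0.
p(0) = 3,  q(0) = -8.
Indicial equation: r(r-1) + p(0) r + q(0) = 0, i.e. r^2 + (p(0) - 1) r + q(0) = 0, i.e. r^2 + 2 r - 8 = 0.
Discriminant: (2)^2 - 4(-8) = 36, so r = (-2 ± 6)/2.
Solving: r_1 = 2, r_2 = -4.

indicial: r^2 + 2 r - 8 = 0; roots r_1 = 2, r_2 = -4


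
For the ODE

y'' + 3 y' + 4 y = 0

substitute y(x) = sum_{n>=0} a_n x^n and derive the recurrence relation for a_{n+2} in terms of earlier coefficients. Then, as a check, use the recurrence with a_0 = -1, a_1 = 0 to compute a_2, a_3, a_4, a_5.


Substitute y = sum_n a_n x^n.
y''(x) has coefficient (n+2)(n+1) a_{n+2} at x^n;
3 y'(x) has coefficient 3 (n+1) a_{n+1} at x^n;
4 y(x) has coefficient 4 a_n at x^n.
Matching x^n: (n+2)(n+1) a_{n+2} + 3 (n+1) a_{n+1} + 4 a_n = 0.
Thus a_{n+2} = [-3 (n+1) a_{n+1} - 4 a_n] / ((n+1)(n+2)).

Check with a_0 = -1, a_1 = 0 (apply the recurrence for n = 0, 1, 2, 3): a_0 = -1, a_1 = 0, a_2 = 2, a_3 = -2, a_4 = 5/6, a_5 = -1/10.

a_(n+2) = [-3 (n+1) a_(n+1) - 4 a_n] / ((n+1)(n+2)); check: a_0 = -1, a_1 = 0, a_2 = 2, a_3 = -2, a_4 = 5/6, a_5 = -1/10


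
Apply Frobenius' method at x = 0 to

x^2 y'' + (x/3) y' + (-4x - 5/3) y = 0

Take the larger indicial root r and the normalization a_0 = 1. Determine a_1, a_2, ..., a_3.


Write in Frobenius form y'' + (p(x)/x) y' + (q(x)/x^2) y = 0:
  p(x) = 1/3,  q(x) = -4x - 5/3.
Indicial equation: r(r-1) + (1/3) r + (-5/3) = 0 -> roots r_1 = 5/3, r_2 = -1.
Take r = r_1 = 5/3. Let y(x) = x^r sum_{n>=0} a_n x^n with a_0 = 1.
Substitute y = x^r sum a_n x^n and match x^{r+n}. The recurrence is
  D(n) a_n - 4 a_{n-1} = 0,  where D(n) = (r+n)(r+n-1) + (1/3)(r+n) + (-5/3).
  a_n = 4 / D(n) * a_{n-1}.
Since the indicial polynomial factors as (r - r_1)(r - r_2), D(n) = (r_1 + n - r_1)(r_1 + n - r_2) = n(n + 8/3).
Evaluating step by step (a_0 = 1):
  n = 1: D(1) = 1(1 + 8/3) = 11/3; numerator = 4(1) = 4; a_1 = (4)/(11/3) = 12/11
  n = 2: D(2) = 2(2 + 8/3) = 28/3; numerator = 4(12/11) = 48/11; a_2 = (48/11)/(28/3) = 36/77
  n = 3: D(3) = 3(3 + 8/3) = 17; numerator = 4(36/77) = 144/77; a_3 = (144/77)/(17) = 144/1309

r = 5/3; a_0 = 1; a_1 = 12/11; a_2 = 36/77; a_3 = 144/1309


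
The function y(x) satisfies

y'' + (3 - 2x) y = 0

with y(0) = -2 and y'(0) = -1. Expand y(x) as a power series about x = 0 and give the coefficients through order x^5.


Ansatz: y(x) = sum_{n>=0} a_n x^n, so y'(x) = sum_{n>=1} n a_n x^(n-1) and y''(x) = sum_{n>=2} n(n-1) a_n x^(n-2).
Substitute into P(x) y'' + Q(x) y' + R(x) y = 0 with P(x) = 1, Q(x) = 0, R(x) = 3 - 2x, and match powers of x.
Initial conditions: a_0 = -2, a_1 = -1.
Setting the coefficient of each power of x to zero and solving order by order (substituting the coefficients already found):
  x^0: 2 a_2 + 3 a_0 = 0  ->  2 a_2 = -3 a_0 = 6  ->  a_2 = 3
  x^1: 6 a_3 + 3 a_1 - 2 a_0 = 0  ->  6 a_3 = -3 a_1 + 2 a_0 = -1  ->  a_3 = -1/6
  x^2: 12 a_4 + 3 a_2 - 2 a_1 = 0  ->  12 a_4 = -3 a_2 + 2 a_1 = -11  ->  a_4 = -11/12
  x^3: 20 a_5 + 3 a_3 - 2 a_2 = 0  ->  20 a_5 = -3 a_3 + 2 a_2 = 13/2  ->  a_5 = 13/40
Truncated series: y(x) = -2 - x + 3 x^2 - (1/6) x^3 - (11/12) x^4 + (13/40) x^5 + O(x^6).

a_0 = -2; a_1 = -1; a_2 = 3; a_3 = -1/6; a_4 = -11/12; a_5 = 13/40


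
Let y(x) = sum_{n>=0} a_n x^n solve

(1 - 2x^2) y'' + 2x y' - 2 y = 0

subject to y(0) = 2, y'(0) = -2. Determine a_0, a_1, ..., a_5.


Ansatz: y(x) = sum_{n>=0} a_n x^n, so y'(x) = sum_{n>=1} n a_n x^(n-1) and y''(x) = sum_{n>=2} n(n-1) a_n x^(n-2).
Substitute into P(x) y'' + Q(x) y' + R(x) y = 0 with P(x) = 1 - 2x^2, Q(x) = 2x, R(x) = -2, and match powers of x.
Initial conditions: a_0 = 2, a_1 = -2.
Setting the coefficient of each power of x to zero and solving order by order (substituting the coefficients already found):
  x^0: 2 a_2 - 2 a_0 = 0  ->  2 a_2 = 2 a_0 = 4  ->  a_2 = 2
  x^1: 6 a_3 = 0  ->  a_3 = 0
  x^2: 12 a_4 - 2 a_2 = 0  ->  12 a_4 = 2 a_2 = 4  ->  a_4 = 1/3
  x^3: 20 a_5 - 8 a_3 = 0  ->  20 a_5 = 8 a_3 = 0  ->  a_5 = 0
Truncated series: y(x) = 2 - 2 x + 2 x^2 + (1/3) x^4 + O(x^6).

a_0 = 2; a_1 = -2; a_2 = 2; a_3 = 0; a_4 = 1/3; a_5 = 0


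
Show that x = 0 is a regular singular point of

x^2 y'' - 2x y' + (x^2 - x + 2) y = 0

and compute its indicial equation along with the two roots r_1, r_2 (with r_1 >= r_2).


Divide by x^2 to reach normal form y'' + P_1(x) y' + P_2(x) y = 0 with P_1(x) = -2/x and P_2(x) = 1 - 1/x + 2/x^2.
x = 0 is a singular point because the y'-coefficient -2/x has a pole at x = 0 and the y-coefficient 1 - 1/x + 2/x^2 has a pole at x = 0.
It is a regular singular point because x P_1(x) = p(x) = -2 and x^2 P_2(x) = q(x) = x^2 - x + 2 are polynomials, hence analytic at x = 0.
p(0) = -2,  q(0) = 2.
Indicial equation: r(r-1) + p(0) r + q(0) = 0, i.e. r^2 + (p(0) - 1) r + q(0) = 0, i.e. r^2 - 3 r + 2 = 0.
Discriminant: (-3)^2 - 4(2) = 1, so r = (3 ± 1)/2.
Solving: r_1 = 2, r_2 = 1.

indicial: r^2 - 3 r + 2 = 0; roots r_1 = 2, r_2 = 1


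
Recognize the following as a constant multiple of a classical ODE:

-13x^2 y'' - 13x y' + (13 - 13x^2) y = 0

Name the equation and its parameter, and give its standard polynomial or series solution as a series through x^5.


All three coefficients share the factor -13; dividing through by -13 gives  x^2 y'' + x y' + (x^2 - 1) y = 0.
This matches the Bessel equation x^2 y'' + x y' + (x^2 - nu^2) y = 0 with nu^2 = 1, so nu = 1; the solution bounded at x = 0 is J_1(x).
Frobenius at x = 0: indicial roots ±nu; for r = nu the recurrence k(k + 2nu) c_k = -c_{k-2} gives the standard series J_nu(x) = sum_{k>=0} (-1)^k / (k! (k+nu)!) (x/2)^(2k+nu). Evaluate the first 3 terms:
  k = 0: (-1)^0 / (0! * 1! * 2^1) x^1 = 1/(1*1*2) x^1 = (1/2) x^1
  k = 1: (-1)^1 / (1! * 2! * 2^3) x^3 = -1/(1*2*8) x^3 = (-1/16) x^3
  k = 2: (-1)^2 / (2! * 3! * 2^5) x^5 = 1/(2*6*32) x^5 = (1/384) x^5
Hence J_1(x) = x^5/384 - x^3/16 + x/2 + ....

J_1(x); series = x^5/384 - x^3/16 + x/2


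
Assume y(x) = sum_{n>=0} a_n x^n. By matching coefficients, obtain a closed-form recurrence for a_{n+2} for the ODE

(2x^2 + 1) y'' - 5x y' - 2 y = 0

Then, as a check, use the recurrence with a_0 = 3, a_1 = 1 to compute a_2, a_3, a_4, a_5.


Substitute y = sum_n a_n x^n.
(1 + 2 x^2) y'' contributes (n+2)(n+1) a_{n+2} + 2 n(n-1) a_n at x^n.
-5 x y'(x) contributes -5 n a_n at x^n.
-2 y(x) contributes -2 a_n at x^n.
Matching x^n: (n+2)(n+1) a_{n+2} + (2 n(n-1) - 5 n - 2) a_n = 0.
Thus a_{n+2} = (-2 n(n-1) + 5 n + 2) / ((n+1)(n+2)) * a_n.

Check with a_0 = 3, a_1 = 1 (apply the recurrence for n = 0, 1, 2, 3): a_0 = 3, a_1 = 1, a_2 = 3, a_3 = 7/6, a_4 = 2, a_5 = 7/24.

a_(n+2) = (-2 n(n-1) + 5 n + 2) / ((n+1)(n+2)) * a_n; check: a_0 = 3, a_1 = 1, a_2 = 3, a_3 = 7/6, a_4 = 2, a_5 = 7/24


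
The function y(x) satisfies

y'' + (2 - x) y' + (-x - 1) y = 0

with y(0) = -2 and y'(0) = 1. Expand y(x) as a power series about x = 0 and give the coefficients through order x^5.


Ansatz: y(x) = sum_{n>=0} a_n x^n, so y'(x) = sum_{n>=1} n a_n x^(n-1) and y''(x) = sum_{n>=2} n(n-1) a_n x^(n-2).
Substitute into P(x) y'' + Q(x) y' + R(x) y = 0 with P(x) = 1, Q(x) = 2 - x, R(x) = -x - 1, and match powers of x.
Initial conditions: a_0 = -2, a_1 = 1.
Setting the coefficient of each power of x to zero and solving order by order (substituting the coefficients already found):
  x^0: 2 a_2 + 2 a_1 - a_0 = 0  ->  2 a_2 = -2 a_1 + a_0 = -4  ->  a_2 = -2
  x^1: 6 a_3 + 4 a_2 - 2 a_1 - a_0 = 0  ->  6 a_3 = -4 a_2 + 2 a_1 + a_0 = 8  ->  a_3 = 4/3
  x^2: 12 a_4 + 6 a_3 - 3 a_2 - a_1 = 0  ->  12 a_4 = -6 a_3 + 3 a_2 + a_1 = -13  ->  a_4 = -13/12
  x^3: 20 a_5 + 8 a_4 - 4 a_3 - a_2 = 0  ->  20 a_5 = -8 a_4 + 4 a_3 + a_2 = 12  ->  a_5 = 3/5
Truncated series: y(x) = -2 + x - 2 x^2 + (4/3) x^3 - (13/12) x^4 + (3/5) x^5 + O(x^6).

a_0 = -2; a_1 = 1; a_2 = -2; a_3 = 4/3; a_4 = -13/12; a_5 = 3/5


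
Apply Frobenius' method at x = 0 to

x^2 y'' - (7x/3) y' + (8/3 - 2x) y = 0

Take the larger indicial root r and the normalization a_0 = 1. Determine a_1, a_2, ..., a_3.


Write in Frobenius form y'' + (p(x)/x) y' + (q(x)/x^2) y = 0:
  p(x) = -7/3,  q(x) = 8/3 - 2x.
Indicial equation: r(r-1) + (-7/3) r + (8/3) = 0 -> roots r_1 = 2, r_2 = 4/3.
Take r = r_1 = 2. Let y(x) = x^r sum_{n>=0} a_n x^n with a_0 = 1.
Substitute y = x^r sum a_n x^n and match x^{r+n}. The recurrence is
  D(n) a_n - 2 a_{n-1} = 0,  where D(n) = (r+n)(r+n-1) + (-7/3)(r+n) + (8/3).
  a_n = 2 / D(n) * a_{n-1}.
Since the indicial polynomial factors as (r - r_1)(r - r_2), D(n) = (r_1 + n - r_1)(r_1 + n - r_2) = n(n + 2/3).
Evaluating step by step (a_0 = 1):
  n = 1: D(1) = 1(1 + 2/3) = 5/3; numerator = 2(1) = 2; a_1 = (2)/(5/3) = 6/5
  n = 2: D(2) = 2(2 + 2/3) = 16/3; numerator = 2(6/5) = 12/5; a_2 = (12/5)/(16/3) = 9/20
  n = 3: D(3) = 3(3 + 2/3) = 11; numerator = 2(9/20) = 9/10; a_3 = (9/10)/(11) = 9/110

r = 2; a_0 = 1; a_1 = 6/5; a_2 = 9/20; a_3 = 9/110


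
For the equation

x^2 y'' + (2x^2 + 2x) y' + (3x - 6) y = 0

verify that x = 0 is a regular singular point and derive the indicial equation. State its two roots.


Divide by x^2 to reach normal form y'' + P_1(x) y' + P_2(x) y = 0 with P_1(x) = 2 + 2/x and P_2(x) = 3/x - 6/x^2.
x = 0 is a singular point because the y'-coefficient 2 + 2/x has a pole at x = 0 and the y-coefficient 3/x - 6/x^2 has a pole at x = 0.
It is a regular singular point because x P_1(x) = p(x) = 2x + 2 and x^2 P_2(x) = q(x) = 3x - 6 are polynomials, hence analytic at x = 0.
p(0) = 2,  q(0) = -6.
Indicial equation: r(r-1) + p(0) r + q(0) = 0, i.e. r^2 + (p(0) - 1) r + q(0) = 0, i.e. r^2 + 1 r - 6 = 0.
Discriminant: (1)^2 - 4(-6) = 25, so r = (-1 ± 5)/2.
Solving: r_1 = 2, r_2 = -3.

indicial: r^2 + 1 r - 6 = 0; roots r_1 = 2, r_2 = -3


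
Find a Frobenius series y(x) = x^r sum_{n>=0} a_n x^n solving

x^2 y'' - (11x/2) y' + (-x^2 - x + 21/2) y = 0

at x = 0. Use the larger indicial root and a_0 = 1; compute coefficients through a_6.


Write in Frobenius form y'' + (p(x)/x) y' + (q(x)/x^2) y = 0:
  p(x) = -11/2,  q(x) = -x^2 - x + 21/2.
Indicial equation: r(r-1) + (-11/2) r + (21/2) = 0 -> roots r_1 = 7/2, r_2 = 3.
Take r = r_1 = 7/2. Let y(x) = x^r sum_{n>=0} a_n x^n with a_0 = 1.
Substitute y = x^r sum a_n x^n and match x^{r+n}. The recurrence is
  D(n) a_n - 1 a_{n-1} - 1 a_{n-2} = 0,  where D(n) = (r+n)(r+n-1) + (-11/2)(r+n) + (21/2).
  a_n = [1 a_{n-1} + 1 a_{n-2}] / D(n).
Since the indicial polynomial factors as (r - r_1)(r - r_2), D(n) = (r_1 + n - r_1)(r_1 + n - r_2) = n(n + 1/2).
Evaluating step by step (a_0 = 1):
  n = 1: D(1) = 1(1 + 1/2) = 3/2; numerator = 1(1) = 1; a_1 = (1)/(3/2) = 2/3
  n = 2: D(2) = 2(2 + 1/2) = 5; numerator = 1(2/3) + 1(1) = 5/3; a_2 = (5/3)/(5) = 1/3
  n = 3: D(3) = 3(3 + 1/2) = 21/2; numerator = 1(1/3) + 1(2/3) = 1; a_3 = (1)/(21/2) = 2/21
  n = 4: D(4) = 4(4 + 1/2) = 18; numerator = 1(2/21) + 1(1/3) = 3/7; a_4 = (3/7)/(18) = 1/42
  n = 5: D(5) = 5(5 + 1/2) = 55/2; numerator = 1(1/42) + 1(2/21) = 5/42; a_5 = (5/42)/(55/2) = 1/231
  n = 6: D(6) = 6(6 + 1/2) = 39; numerator = 1(1/231) + 1(1/42) = 13/462; a_6 = (13/462)/(39) = 1/1386

r = 7/2; a_0 = 1; a_1 = 2/3; a_2 = 1/3; a_3 = 2/21; a_4 = 1/42; a_5 = 1/231; a_6 = 1/1386


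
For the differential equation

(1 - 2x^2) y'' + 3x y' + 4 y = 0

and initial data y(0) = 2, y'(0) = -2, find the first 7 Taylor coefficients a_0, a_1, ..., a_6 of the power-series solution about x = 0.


Ansatz: y(x) = sum_{n>=0} a_n x^n, so y'(x) = sum_{n>=1} n a_n x^(n-1) and y''(x) = sum_{n>=2} n(n-1) a_n x^(n-2).
Substitute into P(x) y'' + Q(x) y' + R(x) y = 0 with P(x) = 1 - 2x^2, Q(x) = 3x, R(x) = 4, and match powers of x.
Initial conditions: a_0 = 2, a_1 = -2.
Setting the coefficient of each power of x to zero and solving order by order (substituting the coefficients already found):
  x^0: 2 a_2 + 4 a_0 = 0  ->  2 a_2 = -4 a_0 = -8  ->  a_2 = -4
  x^1: 6 a_3 + 7 a_1 = 0  ->  6 a_3 = -7 a_1 = 14  ->  a_3 = 7/3
  x^2: 12 a_4 + 6 a_2 = 0  ->  12 a_4 = -6 a_2 = 24  ->  a_4 = 2
  x^3: 20 a_5 + a_3 = 0  ->  20 a_5 = -a_3 = -7/3  ->  a_5 = -7/60
  x^4: 30 a_6 - 8 a_4 = 0  ->  30 a_6 = 8 a_4 = 16  ->  a_6 = 8/15
Truncated series: y(x) = 2 - 2 x - 4 x^2 + (7/3) x^3 + 2 x^4 - (7/60) x^5 + (8/15) x^6 + O(x^7).

a_0 = 2; a_1 = -2; a_2 = -4; a_3 = 7/3; a_4 = 2; a_5 = -7/60; a_6 = 8/15


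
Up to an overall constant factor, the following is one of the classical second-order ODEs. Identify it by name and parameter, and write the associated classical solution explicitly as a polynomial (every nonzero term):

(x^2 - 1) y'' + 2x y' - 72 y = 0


All three coefficients share the factor -1; dividing through by -1 gives  (1 - x^2) y'' - 2x y' + 72 y = 0.
This matches the Legendre equation (1 - x^2) y'' - 2x y' + n(n+1) y = 0 (note the -2x y' term) with n(n+1) = 72, so n = 8; the polynomial solution is P_8(x).
With y = sum_k a_k x^k, matching x^k gives (k+2)(k+1) a_{k+2} = [k(k+1) - n(n+1)] a_k = (k - 8)(k + 9) a_k. The right side vanishes at k = 8, so the series with the parity of 8 terminates at degree 8.
Standard normalization (P_n(1) = 1): leading coefficient (2n)!/(2^n (n!)^2) = 20922789888000/(256*1625702400) = 6435/128, so a_8 = 6435/128. Work downward with a_k = (k+1)(k+2) a_{k+2} / ((k - 8)(k + 9)):
  a_6 = (7)(8)(6435/128) / ((6 - 8)(6 + 9)) = (45045/16)/(-30) = -3003/32
  a_4 = (5)(6)(-3003/32) / ((4 - 8)(4 + 9)) = (-45045/16)/(-52) = 3465/64
  a_2 = (3)(4)(3465/64) / ((2 - 8)(2 + 9)) = (10395/16)/(-66) = -315/32
  a_0 = (1)(2)(-315/32) / ((0 - 8)(0 + 9)) = (-315/16)/(-72) = 35/128
Hence P_8(x) = 6435 x^8/128 - 3003 x^6/32 + 3465 x^4/64 - 315 x^2/32 + 35/128.

P_8(x); series = 6435 x^8/128 - 3003 x^6/32 + 3465 x^4/64 - 315 x^2/32 + 35/128


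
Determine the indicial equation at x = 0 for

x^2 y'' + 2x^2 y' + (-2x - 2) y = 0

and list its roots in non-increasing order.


Divide by x^2 to reach normal form y'' + P_1(x) y' + P_2(x) y = 0 with P_1(x) = 2 and P_2(x) = -2/x - 2/x^2.
x = 0 is a singular point because the y-coefficient -2/x - 2/x^2 has a pole at x = 0.
It is a regular singular point because x P_1(x) = p(x) = 2x and x^2 P_2(x) = q(x) = -2x - 2 are polynomials, hence analytic at x = 0.
p(0) = 0,  q(0) = -2.
Indicial equation: r(r-1) + p(0) r + q(0) = 0, i.e. r^2 + (p(0) - 1) r + q(0) = 0, i.e. r^2 - 1 r - 2 = 0.
Discriminant: (-1)^2 - 4(-2) = 9, so r = (1 ± 3)/2.
Solving: r_1 = 2, r_2 = -1.

indicial: r^2 - 1 r - 2 = 0; roots r_1 = 2, r_2 = -1


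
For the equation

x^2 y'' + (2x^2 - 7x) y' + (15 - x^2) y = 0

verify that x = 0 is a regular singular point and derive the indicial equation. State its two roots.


Divide by x^2 to reach normal form y'' + P_1(x) y' + P_2(x) y = 0 with P_1(x) = 2 - 7/x and P_2(x) = -1 + 15/x^2.
x = 0 is a singular point because the y'-coefficient 2 - 7/x has a pole at x = 0 and the y-coefficient -1 + 15/x^2 has a pole at x = 0.
It is a regular singular point because x P_1(x) = p(x) = 2x - 7 and x^2 P_2(x) = q(x) = 15 - x^2 are polynomials, hence analytic at x = 0.
p(0) = -7,  q(0) = 15.
Indicial equation: r(r-1) + p(0) r + q(0) = 0, i.e. r^2 + (p(0) - 1) r + q(0) = 0, i.e. r^2 - 8 r + 15 = 0.
Discriminant: (-8)^2 - 4(15) = 4, so r = (8 ± 2)/2.
Solving: r_1 = 5, r_2 = 3.

indicial: r^2 - 8 r + 15 = 0; roots r_1 = 5, r_2 = 3


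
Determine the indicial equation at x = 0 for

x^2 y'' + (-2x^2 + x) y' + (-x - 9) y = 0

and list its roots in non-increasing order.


Divide by x^2 to reach normal form y'' + P_1(x) y' + P_2(x) y = 0 with P_1(x) = -2 + 1/x and P_2(x) = -1/x - 9/x^2.
x = 0 is a singular point because the y'-coefficient -2 + 1/x has a pole at x = 0 and the y-coefficient -1/x - 9/x^2 has a pole at x = 0.
It is a regular singular point because x P_1(x) = p(x) = 1 - 2x and x^2 P_2(x) = q(x) = -x - 9 are polynomials, hence analytic at x = 0.
p(0) = 1,  q(0) = -9.
Indicial equation: r(r-1) + p(0) r + q(0) = 0, i.e. r^2 + (p(0) - 1) r + q(0) = 0, i.e. r^2 - 9 = 0.
Discriminant: (0)^2 - 4(-9) = 36, so r = (0 ± 6)/2.
Solving: r_1 = 3, r_2 = -3.

indicial: r^2 - 9 = 0; roots r_1 = 3, r_2 = -3


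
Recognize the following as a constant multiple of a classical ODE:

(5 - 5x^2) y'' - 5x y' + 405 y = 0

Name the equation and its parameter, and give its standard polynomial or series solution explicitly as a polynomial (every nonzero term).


All three coefficients share the factor 5; dividing through by 5 gives  (1 - x^2) y'' - x y' + 81 y = 0.
This matches the Chebyshev equation (1 - x^2) y'' - x y' + n^2 y = 0 (note the -x y' term, not -2x y') with n^2 = 81, so n = 9; the polynomial solution is T_9(x).
With y = sum_k a_k x^k, matching x^k gives (k+2)(k+1) a_{k+2} = (k^2 - n^2) a_k = (k - 9)(k + 9) a_k. The right side vanishes at k = 9, so the series with the parity of 9 terminates at degree 9.
Standard normalization: leading coefficient of T_n is 2^(n-1), so a_9 = 2^8 = 256. Work downward with a_k = (k+1)(k+2) a_{k+2} / ((k - 9)(k + 9)):
  a_7 = (8)(9)(256) / ((7 - 9)(7 + 9)) = 18432/(-32) = -576
  a_5 = (6)(7)(-576) / ((5 - 9)(5 + 9)) = -24192/(-56) = 432
  a_3 = (4)(5)(432) / ((3 - 9)(3 + 9)) = 8640/(-72) = -120
  a_1 = (2)(3)(-120) / ((1 - 9)(1 + 9)) = -720/(-80) = 9
Hence T_9(x) = 256 x^9 - 576 x^7 + 432 x^5 - 120 x^3 + 9 x.

T_9(x); series = 256 x^9 - 576 x^7 + 432 x^5 - 120 x^3 + 9 x


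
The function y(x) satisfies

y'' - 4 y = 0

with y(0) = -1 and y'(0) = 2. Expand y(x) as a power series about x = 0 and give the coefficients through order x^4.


Ansatz: y(x) = sum_{n>=0} a_n x^n, so y'(x) = sum_{n>=1} n a_n x^(n-1) and y''(x) = sum_{n>=2} n(n-1) a_n x^(n-2).
Substitute into P(x) y'' + Q(x) y' + R(x) y = 0 with P(x) = 1, Q(x) = 0, R(x) = -4, and match powers of x.
Initial conditions: a_0 = -1, a_1 = 2.
Setting the coefficient of each power of x to zero and solving order by order (substituting the coefficients already found):
  x^0: 2 a_2 - 4 a_0 = 0  ->  2 a_2 = 4 a_0 = -4  ->  a_2 = -2
  x^1: 6 a_3 - 4 a_1 = 0  ->  6 a_3 = 4 a_1 = 8  ->  a_3 = 4/3
  x^2: 12 a_4 - 4 a_2 = 0  ->  12 a_4 = 4 a_2 = -8  ->  a_4 = -2/3
Truncated series: y(x) = -1 + 2 x - 2 x^2 + (4/3) x^3 - (2/3) x^4 + O(x^5).

a_0 = -1; a_1 = 2; a_2 = -2; a_3 = 4/3; a_4 = -2/3


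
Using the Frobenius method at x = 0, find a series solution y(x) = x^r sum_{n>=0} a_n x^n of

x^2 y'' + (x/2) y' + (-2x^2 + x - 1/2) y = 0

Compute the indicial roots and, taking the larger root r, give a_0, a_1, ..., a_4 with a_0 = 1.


Write in Frobenius form y'' + (p(x)/x) y' + (q(x)/x^2) y = 0:
  p(x) = 1/2,  q(x) = -2x^2 + x - 1/2.
Indicial equation: r(r-1) + (1/2) r + (-1/2) = 0 -> roots r_1 = 1, r_2 = -1/2.
Take r = r_1 = 1. Let y(x) = x^r sum_{n>=0} a_n x^n with a_0 = 1.
Substitute y = x^r sum a_n x^n and match x^{r+n}. The recurrence is
  D(n) a_n + 1 a_{n-1} - 2 a_{n-2} = 0,  where D(n) = (r+n)(r+n-1) + (1/2)(r+n) + (-1/2).
  a_n = [-1 a_{n-1} + 2 a_{n-2}] / D(n).
Since the indicial polynomial factors as (r - r_1)(r - r_2), D(n) = (r_1 + n - r_1)(r_1 + n - r_2) = n(n + 3/2).
Evaluating step by step (a_0 = 1):
  n = 1: D(1) = 1(1 + 3/2) = 5/2; numerator = -1(1) = -1; a_1 = (-1)/(5/2) = -2/5
  n = 2: D(2) = 2(2 + 3/2) = 7; numerator = -1(-2/5) + 2(1) = 12/5; a_2 = (12/5)/(7) = 12/35
  n = 3: D(3) = 3(3 + 3/2) = 27/2; numerator = -1(12/35) + 2(-2/5) = -8/7; a_3 = (-8/7)/(27/2) = -16/189
  n = 4: D(4) = 4(4 + 3/2) = 22; numerator = -1(-16/189) + 2(12/35) = 104/135; a_4 = (104/135)/(22) = 52/1485

r = 1; a_0 = 1; a_1 = -2/5; a_2 = 12/35; a_3 = -16/189; a_4 = 52/1485


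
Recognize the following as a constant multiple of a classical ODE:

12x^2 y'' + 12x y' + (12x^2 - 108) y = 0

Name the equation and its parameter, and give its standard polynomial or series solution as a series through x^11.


All three coefficients share the factor 12; dividing through by 12 gives  x^2 y'' + x y' + (x^2 - 9) y = 0.
This matches the Bessel equation x^2 y'' + x y' + (x^2 - nu^2) y = 0 with nu^2 = 9, so nu = 3; the solution bounded at x = 0 is J_3(x).
Frobenius at x = 0: indicial roots ±nu; for r = nu the recurrence k(k + 2nu) c_k = -c_{k-2} gives the standard series J_nu(x) = sum_{k>=0} (-1)^k / (k! (k+nu)!) (x/2)^(2k+nu). Evaluate the first 5 terms:
  k = 0: (-1)^0 / (0! * 3! * 2^3) x^3 = 1/(1*6*8) x^3 = (1/48) x^3
  k = 1: (-1)^1 / (1! * 4! * 2^5) x^5 = -1/(1*24*32) x^5 = (-1/768) x^5
  k = 2: (-1)^2 / (2! * 5! * 2^7) x^7 = 1/(2*120*128) x^7 = (1/30720) x^7
  k = 3: (-1)^3 / (3! * 6! * 2^9) x^9 = -1/(6*720*512) x^9 = (-1/2211840) x^9
  k = 4: (-1)^4 / (4! * 7! * 2^11) x^11 = 1/(24*5040*2048) x^11 = (1/247726080) x^11
Hence J_3(x) = x^11/247726080 - x^9/2211840 + x^7/30720 - x^5/768 + x^3/48 + ....

J_3(x); series = x^11/247726080 - x^9/2211840 + x^7/30720 - x^5/768 + x^3/48


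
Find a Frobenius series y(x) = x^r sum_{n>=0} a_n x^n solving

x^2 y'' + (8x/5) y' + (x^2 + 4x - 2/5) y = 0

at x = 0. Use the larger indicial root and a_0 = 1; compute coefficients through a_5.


Write in Frobenius form y'' + (p(x)/x) y' + (q(x)/x^2) y = 0:
  p(x) = 8/5,  q(x) = x^2 + 4x - 2/5.
Indicial equation: r(r-1) + (8/5) r + (-2/5) = 0 -> roots r_1 = 2/5, r_2 = -1.
Take r = r_1 = 2/5. Let y(x) = x^r sum_{n>=0} a_n x^n with a_0 = 1.
Substitute y = x^r sum a_n x^n and match x^{r+n}. The recurrence is
  D(n) a_n + 4 a_{n-1} + 1 a_{n-2} = 0,  where D(n) = (r+n)(r+n-1) + (8/5)(r+n) + (-2/5).
  a_n = [-4 a_{n-1} - 1 a_{n-2}] / D(n).
Since the indicial polynomial factors as (r - r_1)(r - r_2), D(n) = (r_1 + n - r_1)(r_1 + n - r_2) = n(n + 7/5).
Evaluating step by step (a_0 = 1):
  n = 1: D(1) = 1(1 + 7/5) = 12/5; numerator = -4(1) = -4; a_1 = (-4)/(12/5) = -5/3
  n = 2: D(2) = 2(2 + 7/5) = 34/5; numerator = -4(-5/3) - 1(1) = 17/3; a_2 = (17/3)/(34/5) = 5/6
  n = 3: D(3) = 3(3 + 7/5) = 66/5; numerator = -4(5/6) - 1(-5/3) = -5/3; a_3 = (-5/3)/(66/5) = -25/198
  n = 4: D(4) = 4(4 + 7/5) = 108/5; numerator = -4(-25/198) - 1(5/6) = -65/198; a_4 = (-65/198)/(108/5) = -325/21384
  n = 5: D(5) = 5(5 + 7/5) = 32; numerator = -4(-325/21384) - 1(-25/198) = 500/2673; a_5 = (500/2673)/(32) = 125/21384

r = 2/5; a_0 = 1; a_1 = -5/3; a_2 = 5/6; a_3 = -25/198; a_4 = -325/21384; a_5 = 125/21384


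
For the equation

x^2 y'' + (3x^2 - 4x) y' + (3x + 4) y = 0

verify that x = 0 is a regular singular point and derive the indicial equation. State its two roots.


Divide by x^2 to reach normal form y'' + P_1(x) y' + P_2(x) y = 0 with P_1(x) = 3 - 4/x and P_2(x) = 3/x + 4/x^2.
x = 0 is a singular point because the y'-coefficient 3 - 4/x has a pole at x = 0 and the y-coefficient 3/x + 4/x^2 has a pole at x = 0.
It is a regular singular point because x P_1(x) = p(x) = 3x - 4 and x^2 P_2(x) = q(x) = 3x + 4 are polynomials, hence analytic at x = 0.
p(0) = -4,  q(0) = 4.
Indicial equation: r(r-1) + p(0) r + q(0) = 0, i.e. r^2 + (p(0) - 1) r + q(0) = 0, i.e. r^2 - 5 r + 4 = 0.
Discriminant: (-5)^2 - 4(4) = 9, so r = (5 ± 3)/2.
Solving: r_1 = 4, r_2 = 1.

indicial: r^2 - 5 r + 4 = 0; roots r_1 = 4, r_2 = 1


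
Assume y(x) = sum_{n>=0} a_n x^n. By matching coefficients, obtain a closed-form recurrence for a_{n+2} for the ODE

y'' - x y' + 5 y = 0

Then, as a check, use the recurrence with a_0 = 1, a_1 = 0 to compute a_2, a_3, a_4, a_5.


Substitute y = sum_n a_n x^n.
y''(x) has coefficient (n+2)(n+1) a_{n+2} at x^n;
-x y'(x) has coefficient -n a_n at x^n (shift);
5 y(x) has coefficient 5 a_n at x^n.
Matching x^n: (n+2)(n+1) a_{n+2} + (-n + 5) a_n = 0.
Thus a_{n+2} = (n - 5) / ((n+1)(n+2)) * a_n.

Check with a_0 = 1, a_1 = 0 (apply the recurrence for n = 0, 1, 2, 3): a_0 = 1, a_1 = 0, a_2 = -5/2, a_3 = 0, a_4 = 5/8, a_5 = 0.

a_(n+2) = (n - 5) / ((n+1)(n+2)) * a_n; check: a_0 = 1, a_1 = 0, a_2 = -5/2, a_3 = 0, a_4 = 5/8, a_5 = 0


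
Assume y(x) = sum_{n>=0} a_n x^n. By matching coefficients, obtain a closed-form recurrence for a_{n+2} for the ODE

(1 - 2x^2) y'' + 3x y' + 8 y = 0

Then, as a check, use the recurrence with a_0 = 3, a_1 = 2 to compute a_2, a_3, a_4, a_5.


Substitute y = sum_n a_n x^n.
(1 - 2 x^2) y'' contributes (n+2)(n+1) a_{n+2} - 2 n(n-1) a_n at x^n.
3 x y'(x) contributes 3 n a_n at x^n.
8 y(x) contributes 8 a_n at x^n.
Matching x^n: (n+2)(n+1) a_{n+2} + (-2 n(n-1) + 3 n + 8) a_n = 0.
Thus a_{n+2} = (2 n(n-1) - 3 n - 8) / ((n+1)(n+2)) * a_n.

Check with a_0 = 3, a_1 = 2 (apply the recurrence for n = 0, 1, 2, 3): a_0 = 3, a_1 = 2, a_2 = -12, a_3 = -11/3, a_4 = 10, a_5 = 11/12.

a_(n+2) = (2 n(n-1) - 3 n - 8) / ((n+1)(n+2)) * a_n; check: a_0 = 3, a_1 = 2, a_2 = -12, a_3 = -11/3, a_4 = 10, a_5 = 11/12


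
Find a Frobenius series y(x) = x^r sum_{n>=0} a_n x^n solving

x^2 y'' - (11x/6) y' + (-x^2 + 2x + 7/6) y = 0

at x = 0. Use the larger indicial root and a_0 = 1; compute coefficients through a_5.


Write in Frobenius form y'' + (p(x)/x) y' + (q(x)/x^2) y = 0:
  p(x) = -11/6,  q(x) = -x^2 + 2x + 7/6.
Indicial equation: r(r-1) + (-11/6) r + (7/6) = 0 -> roots r_1 = 7/3, r_2 = 1/2.
Take r = r_1 = 7/3. Let y(x) = x^r sum_{n>=0} a_n x^n with a_0 = 1.
Substitute y = x^r sum a_n x^n and match x^{r+n}. The recurrence is
  D(n) a_n + 2 a_{n-1} - 1 a_{n-2} = 0,  where D(n) = (r+n)(r+n-1) + (-11/6)(r+n) + (7/6).
  a_n = [-2 a_{n-1} + 1 a_{n-2}] / D(n).
Since the indicial polynomial factors as (r - r_1)(r - r_2), D(n) = (r_1 + n - r_1)(r_1 + n - r_2) = n(n + 11/6).
Evaluating step by step (a_0 = 1):
  n = 1: D(1) = 1(1 + 11/6) = 17/6; numerator = -2(1) = -2; a_1 = (-2)/(17/6) = -12/17
  n = 2: D(2) = 2(2 + 11/6) = 23/3; numerator = -2(-12/17) + 1(1) = 41/17; a_2 = (41/17)/(23/3) = 123/391
  n = 3: D(3) = 3(3 + 11/6) = 29/2; numerator = -2(123/391) + 1(-12/17) = -522/391; a_3 = (-522/391)/(29/2) = -36/391
  n = 4: D(4) = 4(4 + 11/6) = 70/3; numerator = -2(-36/391) + 1(123/391) = 195/391; a_4 = (195/391)/(70/3) = 117/5474
  n = 5: D(5) = 5(5 + 11/6) = 205/6; numerator = -2(117/5474) + 1(-36/391) = -369/2737; a_5 = (-369/2737)/(205/6) = -54/13685

r = 7/3; a_0 = 1; a_1 = -12/17; a_2 = 123/391; a_3 = -36/391; a_4 = 117/5474; a_5 = -54/13685


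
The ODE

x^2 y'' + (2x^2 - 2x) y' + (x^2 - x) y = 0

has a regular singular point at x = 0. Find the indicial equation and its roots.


Divide by x^2 to reach normal form y'' + P_1(x) y' + P_2(x) y = 0 with P_1(x) = 2 - 2/x and P_2(x) = 1 - 1/x.
x = 0 is a singular point because the y'-coefficient 2 - 2/x has a pole at x = 0 and the y-coefficient 1 - 1/x has a pole at x = 0.
It is a regular singular point because x P_1(x) = p(x) = 2x - 2 and x^2 P_2(x) = q(x) = x^2 - x are polynomials, hence analytic at x = 0.
p(0) = -2,  q(0) = 0.
Indicial equation: r(r-1) + p(0) r + q(0) = 0, i.e. r^2 + (p(0) - 1) r + q(0) = 0, i.e. r^2 - 3 r = 0.
Discriminant: (-3)^2 - 4(0) = 9, so r = (3 ± 3)/2.
Solving: r_1 = 3, r_2 = 0.

indicial: r^2 - 3 r = 0; roots r_1 = 3, r_2 = 0


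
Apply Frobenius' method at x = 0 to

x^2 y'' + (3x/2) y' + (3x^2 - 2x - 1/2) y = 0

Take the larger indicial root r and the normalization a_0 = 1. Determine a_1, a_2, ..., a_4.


Write in Frobenius form y'' + (p(x)/x) y' + (q(x)/x^2) y = 0:
  p(x) = 3/2,  q(x) = 3x^2 - 2x - 1/2.
Indicial equation: r(r-1) + (3/2) r + (-1/2) = 0 -> roots r_1 = 1/2, r_2 = -1.
Take r = r_1 = 1/2. Let y(x) = x^r sum_{n>=0} a_n x^n with a_0 = 1.
Substitute y = x^r sum a_n x^n and match x^{r+n}. The recurrence is
  D(n) a_n - 2 a_{n-1} + 3 a_{n-2} = 0,  where D(n) = (r+n)(r+n-1) + (3/2)(r+n) + (-1/2).
  a_n = [2 a_{n-1} - 3 a_{n-2}] / D(n).
Since the indicial polynomial factors as (r - r_1)(r - r_2), D(n) = (r_1 + n - r_1)(r_1 + n - r_2) = n(n + 3/2).
Evaluating step by step (a_0 = 1):
  n = 1: D(1) = 1(1 + 3/2) = 5/2; numerator = 2(1) = 2; a_1 = (2)/(5/2) = 4/5
  n = 2: D(2) = 2(2 + 3/2) = 7; numerator = 2(4/5) - 3(1) = -7/5; a_2 = (-7/5)/(7) = -1/5
  n = 3: D(3) = 3(3 + 3/2) = 27/2; numerator = 2(-1/5) - 3(4/5) = -14/5; a_3 = (-14/5)/(27/2) = -28/135
  n = 4: D(4) = 4(4 + 3/2) = 22; numerator = 2(-28/135) - 3(-1/5) = 5/27; a_4 = (5/27)/(22) = 5/594

r = 1/2; a_0 = 1; a_1 = 4/5; a_2 = -1/5; a_3 = -28/135; a_4 = 5/594
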